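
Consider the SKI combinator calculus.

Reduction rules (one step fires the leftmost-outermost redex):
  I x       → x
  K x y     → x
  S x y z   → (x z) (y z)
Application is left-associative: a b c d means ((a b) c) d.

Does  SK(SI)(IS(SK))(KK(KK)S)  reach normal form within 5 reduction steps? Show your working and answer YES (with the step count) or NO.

Answer: YES — reaches normal form S(SK)(KS) in 4 ≤ 5 steps

Reduction:
  start: SK(SI)(IS(SK))(KK(KK)S)
  step 1: K(IS(SK))(SI(IS(SK)))(KK(KK)S)
  step 2: IS(SK)(KK(KK)S)
  step 3: S(SK)(KK(KK)S)
  step 4: S(SK)(KS)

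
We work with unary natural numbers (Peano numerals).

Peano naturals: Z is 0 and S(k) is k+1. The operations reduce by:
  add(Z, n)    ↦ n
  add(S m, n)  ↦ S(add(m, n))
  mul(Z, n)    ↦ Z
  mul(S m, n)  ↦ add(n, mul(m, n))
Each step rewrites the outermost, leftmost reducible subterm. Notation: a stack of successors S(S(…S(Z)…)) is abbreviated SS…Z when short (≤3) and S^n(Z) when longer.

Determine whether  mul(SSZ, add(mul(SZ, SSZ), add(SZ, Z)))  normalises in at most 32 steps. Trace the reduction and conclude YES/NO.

Answer: YES — reaches normal form S^6(Z) in 31 ≤ 32 steps

Reduction:
  start: mul(SSZ, add(mul(SZ, SSZ), add(SZ, Z)))
  →1  add(add(mul(SZ, SSZ), add(SZ, Z)), mul(SZ, add(mul(SZ, SSZ), add(SZ, Z))))
  →2  add(add(add(SSZ, mul(Z, SSZ)), add(SZ, Z)), mul(SZ, add(mul(SZ, SSZ), add(SZ, Z))))
  →3  add(add(S(add(SZ, mul(Z, SSZ))), add(SZ, Z)), mul(SZ, add(mul(SZ, SSZ), add(SZ, Z))))
  →4  add(S(add(add(SZ, mul(Z, SSZ)), add(SZ, Z))), mul(SZ, add(mul(SZ, SSZ), add(SZ, Z))))
  →5  S(add(add(add(SZ, mul(Z, SSZ)), add(SZ, Z)), mul(SZ, add(mul(SZ, SSZ), add(SZ, Z)))))
  →6  S(add(add(S(add(Z, mul(Z, SSZ))), add(SZ, Z)), mul(SZ, add(mul(SZ, SSZ), add(SZ, Z)))))
  →7  S(add(S(add(add(Z, mul(Z, SSZ)), add(SZ, Z))), mul(SZ, add(mul(SZ, SSZ), add(SZ, Z)))))
  →8  S(S(add(add(add(Z, mul(Z, SSZ)), add(SZ, Z)), mul(SZ, add(mul(SZ, SSZ), add(SZ, Z))))))
  →9  S(S(add(add(mul(Z, SSZ), add(SZ, Z)), mul(SZ, add(mul(SZ, SSZ), add(SZ, Z))))))
  →10  S(S(add(add(Z, add(SZ, Z)), mul(SZ, add(mul(SZ, SSZ), add(SZ, Z))))))
  →11  S(S(add(add(SZ, Z), mul(SZ, add(mul(SZ, SSZ), add(SZ, Z))))))
  →12  S(S(add(S(add(Z, Z)), mul(SZ, add(mul(SZ, SSZ), add(SZ, Z))))))
  →13  S(S(S(add(add(Z, Z), mul(SZ, add(mul(SZ, SSZ), add(SZ, Z)))))))
  →14  S(S(S(add(Z, mul(SZ, add(mul(SZ, SSZ), add(SZ, Z)))))))
  →15  S(S(S(mul(SZ, add(mul(SZ, SSZ), add(SZ, Z))))))
  →16  S(S(S(add(add(mul(SZ, SSZ), add(SZ, Z)), mul(Z, add(mul(SZ, SSZ), add(SZ, Z)))))))
  →17  S(S(S(add(add(add(SSZ, mul(Z, SSZ)), add(SZ, Z)), mul(Z, add(mul(SZ, SSZ), add(SZ, Z)))))))
  →18  S(S(S(add(add(S(add(SZ, mul(Z, SSZ))), add(SZ, Z)), mul(Z, add(mul(SZ, SSZ), add(SZ, Z)))))))
  →19  S(S(S(add(S(add(add(SZ, mul(Z, SSZ)), add(SZ, Z))), mul(Z, add(mul(SZ, SSZ), add(SZ, Z)))))))
  →20  S(S(S(S(add(add(add(SZ, mul(Z, SSZ)), add(SZ, Z)), mul(Z, add(mul(SZ, SSZ), add(SZ, Z))))))))
  →21  S(S(S(S(add(add(S(add(Z, mul(Z, SSZ))), add(SZ, Z)), mul(Z, add(mul(SZ, SSZ), add(SZ, Z))))))))
  →22  S(S(S(S(add(S(add(add(Z, mul(Z, SSZ)), add(SZ, Z))), mul(Z, add(mul(SZ, SSZ), add(SZ, Z))))))))
  →23  S(S(S(S(S(add(add(add(Z, mul(Z, SSZ)), add(SZ, Z)), mul(Z, add(mul(SZ, SSZ), add(SZ, Z)))))))))
  →24  S(S(S(S(S(add(add(mul(Z, SSZ), add(SZ, Z)), mul(Z, add(mul(SZ, SSZ), add(SZ, Z)))))))))
  →25  S(S(S(S(S(add(add(Z, add(SZ, Z)), mul(Z, add(mul(SZ, SSZ), add(SZ, Z)))))))))
  →26  S(S(S(S(S(add(add(SZ, Z), mul(Z, add(mul(SZ, SSZ), add(SZ, Z)))))))))
  →27  S(S(S(S(S(add(S(add(Z, Z)), mul(Z, add(mul(SZ, SSZ), add(SZ, Z)))))))))
  →28  S(S(S(S(S(S(add(add(Z, Z), mul(Z, add(mul(SZ, SSZ), add(SZ, Z))))))))))
  →29  S(S(S(S(S(S(add(Z, mul(Z, add(mul(SZ, SSZ), add(SZ, Z))))))))))
  →30  S(S(S(S(S(S(mul(Z, add(mul(SZ, SSZ), add(SZ, Z)))))))))
  →31  S^6(Z)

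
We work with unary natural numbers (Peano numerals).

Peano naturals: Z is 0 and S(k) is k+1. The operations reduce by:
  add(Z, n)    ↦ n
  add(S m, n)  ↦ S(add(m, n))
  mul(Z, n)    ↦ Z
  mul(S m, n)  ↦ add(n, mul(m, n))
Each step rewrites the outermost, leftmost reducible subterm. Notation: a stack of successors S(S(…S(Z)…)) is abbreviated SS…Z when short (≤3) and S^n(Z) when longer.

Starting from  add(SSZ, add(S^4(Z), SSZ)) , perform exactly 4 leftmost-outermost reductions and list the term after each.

  start: add(SSZ, add(S^4(Z), SSZ))
  step 1: S(add(SZ, add(S^4(Z), SSZ)))
  step 2: S(S(add(Z, add(S^4(Z), SSZ))))
  step 3: S(S(add(S^4(Z), SSZ)))
  step 4: S(S(S(add(SSSZ, SSZ))))

Answer: after 4 steps: S(S(S(add(SSSZ, SSZ))))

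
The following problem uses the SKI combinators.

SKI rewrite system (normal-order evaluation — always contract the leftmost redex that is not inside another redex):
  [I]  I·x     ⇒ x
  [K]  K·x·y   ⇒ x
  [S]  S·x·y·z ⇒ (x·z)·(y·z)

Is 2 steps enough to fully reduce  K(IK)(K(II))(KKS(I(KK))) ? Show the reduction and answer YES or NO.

  start: K(IK)(K(II))(KKS(I(KK)))
  →1  IK(KKS(I(KK)))
  →2  K(KKS(I(KK)))

Answer: NO — after 2 steps the term is K(KKS(I(KK))), not yet normal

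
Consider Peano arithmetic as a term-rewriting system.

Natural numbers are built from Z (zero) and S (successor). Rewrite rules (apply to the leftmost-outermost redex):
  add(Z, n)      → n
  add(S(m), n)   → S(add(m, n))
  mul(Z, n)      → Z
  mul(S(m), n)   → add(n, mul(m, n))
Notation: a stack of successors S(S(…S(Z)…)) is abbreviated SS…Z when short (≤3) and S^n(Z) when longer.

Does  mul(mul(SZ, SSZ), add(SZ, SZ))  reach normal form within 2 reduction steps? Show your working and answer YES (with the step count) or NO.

Answer: NO — after 2 steps the term is mul(S(add(SZ, mul(Z, SSZ))), add(SZ, SZ)), not yet normal

Reduction:
  start: mul(mul(SZ, SSZ), add(SZ, SZ))
  step 1: mul(add(SSZ, mul(Z, SSZ)), add(SZ, SZ))
  step 2: mul(S(add(SZ, mul(Z, SSZ))), add(SZ, SZ))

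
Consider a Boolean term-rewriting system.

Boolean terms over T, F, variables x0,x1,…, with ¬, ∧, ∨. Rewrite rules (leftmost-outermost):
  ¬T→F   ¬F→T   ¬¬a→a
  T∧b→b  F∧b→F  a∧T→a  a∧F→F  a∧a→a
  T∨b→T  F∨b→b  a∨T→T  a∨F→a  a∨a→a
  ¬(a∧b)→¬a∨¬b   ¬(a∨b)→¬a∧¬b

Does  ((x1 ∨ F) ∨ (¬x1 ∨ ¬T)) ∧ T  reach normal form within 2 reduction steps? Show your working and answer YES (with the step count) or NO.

  start: ((x1 ∨ F) ∨ (¬x1 ∨ ¬T)) ∧ T
  [1] (x1 ∨ F) ∨ (¬x1 ∨ ¬T)
  [2] x1 ∨ (¬x1 ∨ ¬T)

Answer: NO — after 2 steps the term is x1 ∨ (¬x1 ∨ ¬T), not yet normal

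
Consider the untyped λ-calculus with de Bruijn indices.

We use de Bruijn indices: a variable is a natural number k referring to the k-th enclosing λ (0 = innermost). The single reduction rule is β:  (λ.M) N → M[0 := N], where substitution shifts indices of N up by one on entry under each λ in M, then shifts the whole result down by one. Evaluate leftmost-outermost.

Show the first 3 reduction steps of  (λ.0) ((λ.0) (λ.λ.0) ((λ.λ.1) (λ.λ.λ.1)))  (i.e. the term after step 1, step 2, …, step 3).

  start: (λ.0) ((λ.0) (λ.λ.0) ((λ.λ.1) (λ.λ.λ.1)))
  →1  (λ.0) (λ.λ.0) ((λ.λ.1) (λ.λ.λ.1))
  →2  (λ.λ.0) ((λ.λ.1) (λ.λ.λ.1))
  →3  λ.0

Answer: after 3 steps: λ.0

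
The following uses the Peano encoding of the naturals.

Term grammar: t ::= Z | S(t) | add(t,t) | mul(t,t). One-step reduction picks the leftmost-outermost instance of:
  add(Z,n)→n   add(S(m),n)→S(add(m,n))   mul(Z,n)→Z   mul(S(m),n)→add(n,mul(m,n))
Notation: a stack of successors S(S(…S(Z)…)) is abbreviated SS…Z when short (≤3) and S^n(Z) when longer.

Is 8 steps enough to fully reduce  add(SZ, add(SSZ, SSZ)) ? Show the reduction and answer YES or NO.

  start: add(SZ, add(SSZ, SSZ))
  step 1: S(add(Z, add(SSZ, SSZ)))
  step 2: S(add(SSZ, SSZ))
  step 3: S(S(add(SZ, SSZ)))
  step 4: S(S(S(add(Z, SSZ))))
  step 5: S^5(Z)

Answer: YES — reaches normal form S^5(Z) in 5 ≤ 8 steps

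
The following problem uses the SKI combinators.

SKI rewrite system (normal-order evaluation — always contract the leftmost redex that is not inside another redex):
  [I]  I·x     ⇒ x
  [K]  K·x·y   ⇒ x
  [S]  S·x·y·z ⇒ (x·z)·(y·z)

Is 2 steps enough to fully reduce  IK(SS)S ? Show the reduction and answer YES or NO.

  start: IK(SS)S
  [1] K(SS)S
  [2] SS

Answer: YES — reaches normal form SS in 2 ≤ 2 steps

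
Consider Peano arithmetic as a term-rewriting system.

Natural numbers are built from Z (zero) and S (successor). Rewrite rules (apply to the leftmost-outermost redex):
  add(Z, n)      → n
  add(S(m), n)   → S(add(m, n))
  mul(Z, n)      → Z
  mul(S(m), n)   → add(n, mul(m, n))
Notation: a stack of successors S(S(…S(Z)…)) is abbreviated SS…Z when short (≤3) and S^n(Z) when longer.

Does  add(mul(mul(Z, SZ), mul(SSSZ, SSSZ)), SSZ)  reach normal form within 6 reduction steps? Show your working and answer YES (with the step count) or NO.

Answer: YES — reaches normal form SSZ in 3 ≤ 6 steps

Working:
  start: add(mul(mul(Z, SZ), mul(SSSZ, SSSZ)), SSZ)
  [1] add(mul(Z, mul(SSSZ, SSSZ)), SSZ)
  [2] add(Z, SSZ)
  [3] SSZ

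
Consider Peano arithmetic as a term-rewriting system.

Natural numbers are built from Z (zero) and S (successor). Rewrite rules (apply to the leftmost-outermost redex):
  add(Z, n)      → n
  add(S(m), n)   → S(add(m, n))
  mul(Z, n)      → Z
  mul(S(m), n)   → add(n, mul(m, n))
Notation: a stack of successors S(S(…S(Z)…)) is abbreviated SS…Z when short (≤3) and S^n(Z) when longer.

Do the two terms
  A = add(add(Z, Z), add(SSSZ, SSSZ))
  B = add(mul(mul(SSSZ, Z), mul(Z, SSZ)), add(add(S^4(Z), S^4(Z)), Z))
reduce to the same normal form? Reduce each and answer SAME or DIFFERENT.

Term A:
  start: add(add(Z, Z), add(SSSZ, SSSZ))
  →1  add(Z, add(SSSZ, SSSZ))
  →2  add(SSSZ, SSSZ)
  →3  S(add(SSZ, SSSZ))
  →4  S(S(add(SZ, SSSZ)))
  →5  S(S(S(add(Z, SSSZ))))
  →6  S^6(Z)

Term B:
  start: add(mul(mul(SSSZ, Z), mul(Z, SSZ)), add(add(S^4(Z), S^4(Z)), Z))
  →1  add(mul(add(Z, mul(SSZ, Z)), mul(Z, SSZ)), add(add(S^4(Z), S^4(Z)), Z))
  →2  add(mul(mul(SSZ, Z), mul(Z, SSZ)), add(add(S^4(Z), S^4(Z)), Z))
  →3  add(mul(add(Z, mul(SZ, Z)), mul(Z, SSZ)), add(add(S^4(Z), S^4(Z)), Z))
  →4  add(mul(mul(SZ, Z), mul(Z, SSZ)), add(add(S^4(Z), S^4(Z)), Z))
  →5  add(mul(add(Z, mul(Z, Z)), mul(Z, SSZ)), add(add(S^4(Z), S^4(Z)), Z))
  →6  add(mul(mul(Z, Z), mul(Z, SSZ)), add(add(S^4(Z), S^4(Z)), Z))
  →7  add(mul(Z, mul(Z, SSZ)), add(add(S^4(Z), S^4(Z)), Z))
  →8  add(Z, add(add(S^4(Z), S^4(Z)), Z))
  →9  add(add(S^4(Z), S^4(Z)), Z)
  →10  add(S(add(SSSZ, S^4(Z))), Z)
  →11  S(add(add(SSSZ, S^4(Z)), Z))
  →12  S(add(S(add(SSZ, S^4(Z))), Z))
  →13  S(S(add(add(SSZ, S^4(Z)), Z)))
  →14  S(S(add(S(add(SZ, S^4(Z))), Z)))
  →15  S(S(S(add(add(SZ, S^4(Z)), Z))))
  →16  S(S(S(add(S(add(Z, S^4(Z))), Z))))
  →17  S(S(S(S(add(add(Z, S^4(Z)), Z)))))
  →18  S(S(S(S(add(S^4(Z), Z)))))
  →19  S(S(S(S(S(add(SSSZ, Z))))))
  →20  S(S(S(S(S(S(add(SSZ, Z)))))))
  →21  S(S(S(S(S(S(S(add(SZ, Z))))))))
  →22  S(S(S(S(S(S(S(S(add(Z, Z)))))))))
  →23  S^8(Z)

Answer: DIFFERENT — A ⇓ S^6(Z), B ⇓ S^8(Z)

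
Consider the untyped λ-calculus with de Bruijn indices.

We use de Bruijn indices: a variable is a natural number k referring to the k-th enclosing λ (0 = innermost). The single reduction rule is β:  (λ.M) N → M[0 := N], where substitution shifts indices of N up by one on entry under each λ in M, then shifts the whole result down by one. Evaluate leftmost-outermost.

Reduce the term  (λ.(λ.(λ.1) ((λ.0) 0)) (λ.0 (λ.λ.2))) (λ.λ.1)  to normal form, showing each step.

Answer: normal form = λ.0 (λ.λ.2)  (in 3 steps)

Reduction:
  start: (λ.(λ.(λ.1) ((λ.0) 0)) (λ.0 (λ.λ.2))) (λ.λ.1)
  [1] (λ.(λ.1) ((λ.0) 0)) (λ.0 (λ.λ.2))
  [2] (λ.λ.0 (λ.λ.2)) ((λ.0) (λ.0 (λ.λ.2)))
  [3] λ.0 (λ.λ.2)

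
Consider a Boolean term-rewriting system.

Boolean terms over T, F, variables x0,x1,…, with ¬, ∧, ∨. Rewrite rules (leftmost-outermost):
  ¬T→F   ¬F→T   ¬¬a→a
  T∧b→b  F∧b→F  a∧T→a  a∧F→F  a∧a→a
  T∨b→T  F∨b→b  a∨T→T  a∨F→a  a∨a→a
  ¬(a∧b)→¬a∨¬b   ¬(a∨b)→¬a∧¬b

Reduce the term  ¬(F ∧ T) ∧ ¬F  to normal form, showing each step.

  start: ¬(F ∧ T) ∧ ¬F
  →1  (¬F ∨ ¬T) ∧ ¬F
  →2  (T ∨ ¬T) ∧ ¬F
  →3  T ∧ ¬F
  →4  ¬F
  →5  T

Answer: normal form = T  (in 5 steps)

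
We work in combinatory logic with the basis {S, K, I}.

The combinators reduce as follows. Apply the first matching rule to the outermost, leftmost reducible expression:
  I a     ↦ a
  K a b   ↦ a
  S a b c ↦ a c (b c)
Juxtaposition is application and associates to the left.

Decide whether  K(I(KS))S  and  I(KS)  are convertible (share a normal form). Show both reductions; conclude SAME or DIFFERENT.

Term A:
  start: K(I(KS))S
  step 1: I(KS)
  step 2: KS

Term B:
  start: I(KS)
  step 1: KS

Answer: SAME — A ⇓ KS, B ⇓ KS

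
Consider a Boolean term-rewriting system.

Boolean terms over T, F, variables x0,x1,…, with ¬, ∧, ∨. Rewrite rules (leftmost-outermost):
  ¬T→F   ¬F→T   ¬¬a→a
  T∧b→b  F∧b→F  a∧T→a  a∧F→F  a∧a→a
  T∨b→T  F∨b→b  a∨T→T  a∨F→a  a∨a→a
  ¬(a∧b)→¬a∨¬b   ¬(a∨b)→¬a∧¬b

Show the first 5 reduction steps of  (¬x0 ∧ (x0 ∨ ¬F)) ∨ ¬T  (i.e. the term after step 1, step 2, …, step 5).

Answer: after 5 steps: ¬x0

Working:
  start: (¬x0 ∧ (x0 ∨ ¬F)) ∨ ¬T
  →1  (¬x0 ∧ (x0 ∨ T)) ∨ ¬T
  →2  (¬x0 ∧ T) ∨ ¬T
  →3  ¬x0 ∨ ¬T
  →4  ¬x0 ∨ F
  →5  ¬x0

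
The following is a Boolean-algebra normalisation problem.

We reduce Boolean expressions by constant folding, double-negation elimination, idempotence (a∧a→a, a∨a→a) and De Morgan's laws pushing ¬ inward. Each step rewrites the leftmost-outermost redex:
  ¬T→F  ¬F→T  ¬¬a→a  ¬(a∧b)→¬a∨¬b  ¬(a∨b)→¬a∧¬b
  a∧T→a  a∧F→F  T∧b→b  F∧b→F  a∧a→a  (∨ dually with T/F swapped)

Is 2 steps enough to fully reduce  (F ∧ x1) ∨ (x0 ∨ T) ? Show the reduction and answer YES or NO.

Answer: NO — after 2 steps the term is x0 ∨ T, not yet normal

Reduction:
  start: (F ∧ x1) ∨ (x0 ∨ T)
  [1] F ∨ (x0 ∨ T)
  [2] x0 ∨ T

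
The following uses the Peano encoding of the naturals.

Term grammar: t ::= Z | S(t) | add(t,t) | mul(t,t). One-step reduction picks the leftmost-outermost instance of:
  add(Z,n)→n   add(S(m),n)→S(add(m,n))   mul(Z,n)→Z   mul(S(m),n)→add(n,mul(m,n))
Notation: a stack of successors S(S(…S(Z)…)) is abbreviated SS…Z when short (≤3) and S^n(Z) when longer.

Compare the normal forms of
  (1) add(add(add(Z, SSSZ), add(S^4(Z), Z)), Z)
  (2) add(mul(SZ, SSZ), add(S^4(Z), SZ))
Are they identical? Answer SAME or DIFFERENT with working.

Term A:
  start: add(add(add(Z, SSSZ), add(S^4(Z), Z)), Z)
  [1] add(add(SSSZ, add(S^4(Z), Z)), Z)
  [2] add(S(add(SSZ, add(S^4(Z), Z))), Z)
  [3] S(add(add(SSZ, add(S^4(Z), Z)), Z))
  [4] S(add(S(add(SZ, add(S^4(Z), Z))), Z))
  [5] S(S(add(add(SZ, add(S^4(Z), Z)), Z)))
  [6] S(S(add(S(add(Z, add(S^4(Z), Z))), Z)))
  [7] S(S(S(add(add(Z, add(S^4(Z), Z)), Z))))
  [8] S(S(S(add(add(S^4(Z), Z), Z))))
  [9] S(S(S(add(S(add(SSSZ, Z)), Z))))
  [10] S(S(S(S(add(add(SSSZ, Z), Z)))))
  [11] S(S(S(S(add(S(add(SSZ, Z)), Z)))))
  [12] S(S(S(S(S(add(add(SSZ, Z), Z))))))
  [13] S(S(S(S(S(add(S(add(SZ, Z)), Z))))))
  [14] S(S(S(S(S(S(add(add(SZ, Z), Z)))))))
  [15] S(S(S(S(S(S(add(S(add(Z, Z)), Z)))))))
  [16] S(S(S(S(S(S(S(add(add(Z, Z), Z))))))))
  [17] S(S(S(S(S(S(S(add(Z, Z))))))))
  [18] S^7(Z)

Term B:
  start: add(mul(SZ, SSZ), add(S^4(Z), SZ))
  [1] add(add(SSZ, mul(Z, SSZ)), add(S^4(Z), SZ))
  [2] add(S(add(SZ, mul(Z, SSZ))), add(S^4(Z), SZ))
  [3] S(add(add(SZ, mul(Z, SSZ)), add(S^4(Z), SZ)))
  [4] S(add(S(add(Z, mul(Z, SSZ))), add(S^4(Z), SZ)))
  [5] S(S(add(add(Z, mul(Z, SSZ)), add(S^4(Z), SZ))))
  [6] S(S(add(mul(Z, SSZ), add(S^4(Z), SZ))))
  [7] S(S(add(Z, add(S^4(Z), SZ))))
  [8] S(S(add(S^4(Z), SZ)))
  [9] S(S(S(add(SSSZ, SZ))))
  [10] S(S(S(S(add(SSZ, SZ)))))
  [11] S(S(S(S(S(add(SZ, SZ))))))
  [12] S(S(S(S(S(S(add(Z, SZ)))))))
  [13] S^7(Z)

Answer: SAME — A ⇓ S^7(Z), B ⇓ S^7(Z)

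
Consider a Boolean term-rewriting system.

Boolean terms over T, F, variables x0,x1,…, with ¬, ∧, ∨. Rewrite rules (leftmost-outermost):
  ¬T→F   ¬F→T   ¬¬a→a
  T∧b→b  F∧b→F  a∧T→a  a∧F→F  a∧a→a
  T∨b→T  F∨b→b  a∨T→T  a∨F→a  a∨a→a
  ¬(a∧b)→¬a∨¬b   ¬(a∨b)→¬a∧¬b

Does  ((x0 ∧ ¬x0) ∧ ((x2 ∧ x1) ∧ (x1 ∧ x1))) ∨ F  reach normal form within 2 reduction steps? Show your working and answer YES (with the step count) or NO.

Answer: YES — reaches normal form (x0 ∧ ¬x0) ∧ ((x2 ∧ x1) ∧ x1) in 2 ≤ 2 steps

Reduction:
  start: ((x0 ∧ ¬x0) ∧ ((x2 ∧ x1) ∧ (x1 ∧ x1))) ∨ F
  →1  (x0 ∧ ¬x0) ∧ ((x2 ∧ x1) ∧ (x1 ∧ x1))
  →2  (x0 ∧ ¬x0) ∧ ((x2 ∧ x1) ∧ x1)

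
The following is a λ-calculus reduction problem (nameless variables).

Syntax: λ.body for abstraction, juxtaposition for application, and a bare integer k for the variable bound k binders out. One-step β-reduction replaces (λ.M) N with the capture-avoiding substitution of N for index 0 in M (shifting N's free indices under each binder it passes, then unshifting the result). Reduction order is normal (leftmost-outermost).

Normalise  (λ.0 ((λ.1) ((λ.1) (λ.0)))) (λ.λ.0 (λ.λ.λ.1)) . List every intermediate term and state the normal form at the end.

Answer: normal form = λ.0 (λ.λ.λ.1)  (in 2 steps)

Working:
  start: (λ.0 ((λ.1) ((λ.1) (λ.0)))) (λ.λ.0 (λ.λ.λ.1))
  →1  (λ.λ.0 (λ.λ.λ.1)) ((λ.λ.λ.0 (λ.λ.λ.1)) ((λ.λ.λ.0 (λ.λ.λ.1)) (λ.0)))
  →2  λ.0 (λ.λ.λ.1)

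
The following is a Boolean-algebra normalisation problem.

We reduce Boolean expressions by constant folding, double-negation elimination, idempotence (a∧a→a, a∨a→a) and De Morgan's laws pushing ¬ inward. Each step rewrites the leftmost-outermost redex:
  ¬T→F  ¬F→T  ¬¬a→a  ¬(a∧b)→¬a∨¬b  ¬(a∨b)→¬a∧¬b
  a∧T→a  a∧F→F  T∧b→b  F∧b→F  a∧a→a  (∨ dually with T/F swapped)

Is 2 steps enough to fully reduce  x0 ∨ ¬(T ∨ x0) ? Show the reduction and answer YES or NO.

  start: x0 ∨ ¬(T ∨ x0)
  step 1: x0 ∨ (¬T ∧ ¬x0)
  step 2: x0 ∨ (F ∧ ¬x0)

Answer: NO — after 2 steps the term is x0 ∨ (F ∧ ¬x0), not yet normal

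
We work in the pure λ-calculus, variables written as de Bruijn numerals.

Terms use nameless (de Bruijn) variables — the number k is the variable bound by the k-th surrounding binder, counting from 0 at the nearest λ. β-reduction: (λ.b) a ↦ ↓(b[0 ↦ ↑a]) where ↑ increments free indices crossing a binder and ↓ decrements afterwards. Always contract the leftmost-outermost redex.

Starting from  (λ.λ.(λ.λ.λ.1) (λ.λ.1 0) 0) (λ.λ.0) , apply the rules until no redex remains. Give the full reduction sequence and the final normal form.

Answer: normal form = λ.λ.1  (in 3 steps)

Derivation:
  start: (λ.λ.(λ.λ.λ.1) (λ.λ.1 0) 0) (λ.λ.0)
  →1  λ.(λ.λ.λ.1) (λ.λ.1 0) 0
  →2  λ.(λ.λ.1) 0
  →3  λ.λ.1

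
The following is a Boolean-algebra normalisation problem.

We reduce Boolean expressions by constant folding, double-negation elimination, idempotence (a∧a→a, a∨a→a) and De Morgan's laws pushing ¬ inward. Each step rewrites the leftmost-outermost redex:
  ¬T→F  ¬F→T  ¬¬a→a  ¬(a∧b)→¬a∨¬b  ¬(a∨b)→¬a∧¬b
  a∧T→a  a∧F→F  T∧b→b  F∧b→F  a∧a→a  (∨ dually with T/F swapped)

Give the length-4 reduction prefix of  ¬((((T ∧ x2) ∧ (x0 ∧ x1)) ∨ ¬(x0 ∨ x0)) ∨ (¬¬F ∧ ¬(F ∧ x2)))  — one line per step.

  start: ¬((((T ∧ x2) ∧ (x0 ∧ x1)) ∨ ¬(x0 ∨ x0)) ∨ (¬¬F ∧ ¬(F ∧ x2)))
  step 1: ¬(((T ∧ x2) ∧ (x0 ∧ x1)) ∨ ¬(x0 ∨ x0)) ∧ ¬(¬¬F ∧ ¬(F ∧ x2))
  step 2: (¬((T ∧ x2) ∧ (x0 ∧ x1)) ∧ ¬¬(x0 ∨ x0)) ∧ ¬(¬¬F ∧ ¬(F ∧ x2))
  step 3: ((¬(T ∧ x2) ∨ ¬(x0 ∧ x1)) ∧ ¬¬(x0 ∨ x0)) ∧ ¬(¬¬F ∧ ¬(F ∧ x2))
  step 4: (((¬T ∨ ¬x2) ∨ ¬(x0 ∧ x1)) ∧ ¬¬(x0 ∨ x0)) ∧ ¬(¬¬F ∧ ¬(F ∧ x2))

Answer: after 4 steps: (((¬T ∨ ¬x2) ∨ ¬(x0 ∧ x1)) ∧ ¬¬(x0 ∨ x0)) ∧ ¬(¬¬F ∧ ¬(F ∧ x2))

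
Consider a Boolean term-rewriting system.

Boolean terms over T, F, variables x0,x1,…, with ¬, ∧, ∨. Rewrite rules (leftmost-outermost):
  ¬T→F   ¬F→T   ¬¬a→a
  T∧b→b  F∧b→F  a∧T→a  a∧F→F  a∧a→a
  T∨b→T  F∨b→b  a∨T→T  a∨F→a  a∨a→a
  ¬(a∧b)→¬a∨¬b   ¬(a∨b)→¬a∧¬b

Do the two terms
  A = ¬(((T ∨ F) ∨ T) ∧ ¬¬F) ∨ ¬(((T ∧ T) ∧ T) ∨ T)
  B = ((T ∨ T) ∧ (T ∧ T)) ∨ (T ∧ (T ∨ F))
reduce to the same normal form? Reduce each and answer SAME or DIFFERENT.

Term A:
  start: ¬(((T ∨ F) ∨ T) ∧ ¬¬F) ∨ ¬(((T ∧ T) ∧ T) ∨ T)
  [1] (¬((T ∨ F) ∨ T) ∨ ¬¬¬F) ∨ ¬(((T ∧ T) ∧ T) ∨ T)
  [2] ((¬(T ∨ F) ∧ ¬T) ∨ ¬¬¬F) ∨ ¬(((T ∧ T) ∧ T) ∨ T)
  [3] (((¬T ∧ ¬F) ∧ ¬T) ∨ ¬¬¬F) ∨ ¬(((T ∧ T) ∧ T) ∨ T)
  [4] (((F ∧ ¬F) ∧ ¬T) ∨ ¬¬¬F) ∨ ¬(((T ∧ T) ∧ T) ∨ T)
  [5] ((F ∧ ¬T) ∨ ¬¬¬F) ∨ ¬(((T ∧ T) ∧ T) ∨ T)
  [6] (F ∨ ¬¬¬F) ∨ ¬(((T ∧ T) ∧ T) ∨ T)
  [7] ¬¬¬F ∨ ¬(((T ∧ T) ∧ T) ∨ T)
  [8] ¬F ∨ ¬(((T ∧ T) ∧ T) ∨ T)
  [9] T ∨ ¬(((T ∧ T) ∧ T) ∨ T)
  [10] T

Term B:
  start: ((T ∨ T) ∧ (T ∧ T)) ∨ (T ∧ (T ∨ F))
  [1] (T ∧ (T ∧ T)) ∨ (T ∧ (T ∨ F))
  [2] (T ∧ T) ∨ (T ∧ (T ∨ F))
  [3] T ∨ (T ∧ (T ∨ F))
  [4] T

Answer: SAME — A ⇓ T, B ⇓ T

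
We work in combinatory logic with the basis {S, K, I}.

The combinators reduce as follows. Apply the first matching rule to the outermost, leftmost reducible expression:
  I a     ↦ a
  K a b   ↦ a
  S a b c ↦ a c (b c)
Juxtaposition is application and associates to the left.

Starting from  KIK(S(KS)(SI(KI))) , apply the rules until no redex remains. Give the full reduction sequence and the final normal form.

  start: KIK(S(KS)(SI(KI)))
  step 1: I(S(KS)(SI(KI)))
  step 2: S(KS)(SI(KI))

Answer: normal form = S(KS)(SI(KI))  (in 2 steps)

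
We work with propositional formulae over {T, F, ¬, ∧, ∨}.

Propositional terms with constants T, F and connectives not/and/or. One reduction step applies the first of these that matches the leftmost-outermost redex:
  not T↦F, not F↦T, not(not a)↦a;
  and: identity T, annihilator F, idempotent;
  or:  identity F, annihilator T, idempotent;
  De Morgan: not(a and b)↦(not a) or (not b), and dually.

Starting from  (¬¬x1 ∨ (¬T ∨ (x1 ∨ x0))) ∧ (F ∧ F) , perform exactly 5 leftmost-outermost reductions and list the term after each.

  start: (¬¬x1 ∨ (¬T ∨ (x1 ∨ x0))) ∧ (F ∧ F)
  step 1: (x1 ∨ (¬T ∨ (x1 ∨ x0))) ∧ (F ∧ F)
  step 2: (x1 ∨ (F ∨ (x1 ∨ x0))) ∧ (F ∧ F)
  step 3: (x1 ∨ (x1 ∨ x0)) ∧ (F ∧ F)
  step 4: (x1 ∨ (x1 ∨ x0)) ∧ F
  step 5: F

Answer: after 5 steps: F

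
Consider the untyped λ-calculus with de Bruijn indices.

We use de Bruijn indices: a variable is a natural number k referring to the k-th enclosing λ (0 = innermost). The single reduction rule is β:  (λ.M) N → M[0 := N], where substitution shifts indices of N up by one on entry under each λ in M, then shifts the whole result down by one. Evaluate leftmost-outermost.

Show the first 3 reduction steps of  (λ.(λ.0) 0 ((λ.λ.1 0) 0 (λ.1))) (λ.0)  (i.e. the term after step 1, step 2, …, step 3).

  start: (λ.(λ.0) 0 ((λ.λ.1 0) 0 (λ.1))) (λ.0)
  step 1: (λ.0) (λ.0) ((λ.λ.1 0) (λ.0) (λ.λ.0))
  step 2: (λ.0) ((λ.λ.1 0) (λ.0) (λ.λ.0))
  step 3: (λ.λ.1 0) (λ.0) (λ.λ.0)

Answer: after 3 steps: (λ.λ.1 0) (λ.0) (λ.λ.0)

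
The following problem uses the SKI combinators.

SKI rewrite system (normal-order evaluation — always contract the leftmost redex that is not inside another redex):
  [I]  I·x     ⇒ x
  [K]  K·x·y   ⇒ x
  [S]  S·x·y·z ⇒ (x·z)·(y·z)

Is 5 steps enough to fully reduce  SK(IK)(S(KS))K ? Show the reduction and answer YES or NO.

Answer: YES — reaches normal form S(KS)K in 2 ≤ 5 steps

Derivation:
  start: SK(IK)(S(KS))K
  [1] K(S(KS))(IK(S(KS)))K
  [2] S(KS)K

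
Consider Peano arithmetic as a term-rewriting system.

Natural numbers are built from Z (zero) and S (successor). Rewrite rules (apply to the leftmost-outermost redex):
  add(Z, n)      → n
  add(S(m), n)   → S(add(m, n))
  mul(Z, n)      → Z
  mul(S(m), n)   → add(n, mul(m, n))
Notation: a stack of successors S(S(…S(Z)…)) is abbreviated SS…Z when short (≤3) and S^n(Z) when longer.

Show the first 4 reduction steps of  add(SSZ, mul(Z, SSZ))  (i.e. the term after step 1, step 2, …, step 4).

Answer: after 4 steps: SSZ

Derivation:
  start: add(SSZ, mul(Z, SSZ))
  [1] S(add(SZ, mul(Z, SSZ)))
  [2] S(S(add(Z, mul(Z, SSZ))))
  [3] S(S(mul(Z, SSZ)))
  [4] SSZ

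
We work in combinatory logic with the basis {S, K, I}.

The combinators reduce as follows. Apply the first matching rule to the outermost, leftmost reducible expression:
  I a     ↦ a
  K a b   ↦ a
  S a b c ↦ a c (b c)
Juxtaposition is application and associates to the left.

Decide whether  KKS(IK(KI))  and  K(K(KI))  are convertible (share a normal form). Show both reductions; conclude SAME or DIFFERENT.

Answer: SAME — A ⇓ K(K(KI)), B ⇓ K(K(KI))

Reduction:
Term A:
  start: KKS(IK(KI))
  →1  K(IK(KI))
  →2  K(K(KI))

Term B:
  start: K(K(KI))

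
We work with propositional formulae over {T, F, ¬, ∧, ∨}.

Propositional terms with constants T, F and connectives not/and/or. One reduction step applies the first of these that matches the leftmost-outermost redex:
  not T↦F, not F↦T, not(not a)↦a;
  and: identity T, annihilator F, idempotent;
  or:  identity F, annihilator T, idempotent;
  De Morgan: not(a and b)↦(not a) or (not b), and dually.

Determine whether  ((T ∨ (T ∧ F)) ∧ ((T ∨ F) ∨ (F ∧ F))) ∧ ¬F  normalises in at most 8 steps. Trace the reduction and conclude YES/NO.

  start: ((T ∨ (T ∧ F)) ∧ ((T ∨ F) ∨ (F ∧ F))) ∧ ¬F
  step 1: (T ∧ ((T ∨ F) ∨ (F ∧ F))) ∧ ¬F
  step 2: ((T ∨ F) ∨ (F ∧ F)) ∧ ¬F
  step 3: (T ∨ (F ∧ F)) ∧ ¬F
  step 4: T ∧ ¬F
  step 5: ¬F
  step 6: T

Answer: YES — reaches normal form T in 6 ≤ 8 steps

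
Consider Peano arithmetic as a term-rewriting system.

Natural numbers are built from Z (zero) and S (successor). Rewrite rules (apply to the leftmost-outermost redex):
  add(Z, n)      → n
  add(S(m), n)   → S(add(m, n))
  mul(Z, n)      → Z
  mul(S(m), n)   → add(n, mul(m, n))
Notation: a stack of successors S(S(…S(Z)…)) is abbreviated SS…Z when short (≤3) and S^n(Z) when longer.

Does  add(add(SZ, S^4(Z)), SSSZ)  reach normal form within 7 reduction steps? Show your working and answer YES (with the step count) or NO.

Answer: NO — after 7 steps the term is S(S(S(S(S(add(Z, SSSZ)))))), not yet normal

Reduction:
  start: add(add(SZ, S^4(Z)), SSSZ)
  [1] add(S(add(Z, S^4(Z))), SSSZ)
  [2] S(add(add(Z, S^4(Z)), SSSZ))
  [3] S(add(S^4(Z), SSSZ))
  [4] S(S(add(SSSZ, SSSZ)))
  [5] S(S(S(add(SSZ, SSSZ))))
  [6] S(S(S(S(add(SZ, SSSZ)))))
  [7] S(S(S(S(S(add(Z, SSSZ))))))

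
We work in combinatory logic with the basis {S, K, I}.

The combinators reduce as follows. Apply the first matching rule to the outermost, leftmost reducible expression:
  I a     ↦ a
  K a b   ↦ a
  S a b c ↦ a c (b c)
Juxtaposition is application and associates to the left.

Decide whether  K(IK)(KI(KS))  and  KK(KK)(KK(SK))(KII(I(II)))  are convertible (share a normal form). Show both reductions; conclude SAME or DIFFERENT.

Answer: SAME — A ⇓ K, B ⇓ K

Reduction:
Term A:
  start: K(IK)(KI(KS))
  step 1: IK
  step 2: K

Term B:
  start: KK(KK)(KK(SK))(KII(I(II)))
  step 1: K(KK(SK))(KII(I(II)))
  step 2: KK(SK)
  step 3: K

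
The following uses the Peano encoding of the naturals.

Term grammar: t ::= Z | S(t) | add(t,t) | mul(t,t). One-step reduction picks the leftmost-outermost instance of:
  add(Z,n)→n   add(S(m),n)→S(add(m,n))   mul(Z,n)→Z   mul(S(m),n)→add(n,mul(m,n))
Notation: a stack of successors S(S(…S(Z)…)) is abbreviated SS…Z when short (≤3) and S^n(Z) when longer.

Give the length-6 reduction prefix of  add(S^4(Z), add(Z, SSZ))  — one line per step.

  start: add(S^4(Z), add(Z, SSZ))
  →1  S(add(SSSZ, add(Z, SSZ)))
  →2  S(S(add(SSZ, add(Z, SSZ))))
  →3  S(S(S(add(SZ, add(Z, SSZ)))))
  →4  S(S(S(S(add(Z, add(Z, SSZ))))))
  →5  S(S(S(S(add(Z, SSZ)))))
  →6  S^6(Z)

Answer: after 6 steps: S^6(Z)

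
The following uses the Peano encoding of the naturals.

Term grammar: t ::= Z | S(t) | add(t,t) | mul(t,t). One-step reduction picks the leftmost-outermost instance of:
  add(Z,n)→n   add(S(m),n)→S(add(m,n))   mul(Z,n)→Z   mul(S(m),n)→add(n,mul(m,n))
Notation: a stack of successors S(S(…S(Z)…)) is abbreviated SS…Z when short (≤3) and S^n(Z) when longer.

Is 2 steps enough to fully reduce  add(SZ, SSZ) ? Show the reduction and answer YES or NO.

Answer: YES — reaches normal form SSSZ in 2 ≤ 2 steps

Working:
  start: add(SZ, SSZ)
  →1  S(add(Z, SSZ))
  →2  SSSZ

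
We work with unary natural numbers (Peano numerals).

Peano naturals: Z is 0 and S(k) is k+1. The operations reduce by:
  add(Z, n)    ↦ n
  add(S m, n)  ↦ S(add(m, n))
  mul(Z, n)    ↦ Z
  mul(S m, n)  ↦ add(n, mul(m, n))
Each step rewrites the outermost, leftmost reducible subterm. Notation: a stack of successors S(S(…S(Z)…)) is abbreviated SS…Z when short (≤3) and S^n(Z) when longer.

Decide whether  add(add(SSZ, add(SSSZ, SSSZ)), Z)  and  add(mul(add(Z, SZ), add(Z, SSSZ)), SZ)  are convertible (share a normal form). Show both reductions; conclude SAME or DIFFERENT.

Answer: DIFFERENT — A ⇓ S^8(Z), B ⇓ S^4(Z)

Working:
Term A:
  start: add(add(SSZ, add(SSSZ, SSSZ)), Z)
  step 1: add(S(add(SZ, add(SSSZ, SSSZ))), Z)
  step 2: S(add(add(SZ, add(SSSZ, SSSZ)), Z))
  step 3: S(add(S(add(Z, add(SSSZ, SSSZ))), Z))
  step 4: S(S(add(add(Z, add(SSSZ, SSSZ)), Z)))
  step 5: S(S(add(add(SSSZ, SSSZ), Z)))
  step 6: S(S(add(S(add(SSZ, SSSZ)), Z)))
  step 7: S(S(S(add(add(SSZ, SSSZ), Z))))
  step 8: S(S(S(add(S(add(SZ, SSSZ)), Z))))
  step 9: S(S(S(S(add(add(SZ, SSSZ), Z)))))
  step 10: S(S(S(S(add(S(add(Z, SSSZ)), Z)))))
  step 11: S(S(S(S(S(add(add(Z, SSSZ), Z))))))
  step 12: S(S(S(S(S(add(SSSZ, Z))))))
  step 13: S(S(S(S(S(S(add(SSZ, Z)))))))
  step 14: S(S(S(S(S(S(S(add(SZ, Z))))))))
  step 15: S(S(S(S(S(S(S(S(add(Z, Z)))))))))
  step 16: S^8(Z)

Term B:
  start: add(mul(add(Z, SZ), add(Z, SSSZ)), SZ)
  step 1: add(mul(SZ, add(Z, SSSZ)), SZ)
  step 2: add(add(add(Z, SSSZ), mul(Z, add(Z, SSSZ))), SZ)
  step 3: add(add(SSSZ, mul(Z, add(Z, SSSZ))), SZ)
  step 4: add(S(add(SSZ, mul(Z, add(Z, SSSZ)))), SZ)
  step 5: S(add(add(SSZ, mul(Z, add(Z, SSSZ))), SZ))
  step 6: S(add(S(add(SZ, mul(Z, add(Z, SSSZ)))), SZ))
  step 7: S(S(add(add(SZ, mul(Z, add(Z, SSSZ))), SZ)))
  step 8: S(S(add(S(add(Z, mul(Z, add(Z, SSSZ)))), SZ)))
  step 9: S(S(S(add(add(Z, mul(Z, add(Z, SSSZ))), SZ))))
  step 10: S(S(S(add(mul(Z, add(Z, SSSZ)), SZ))))
  step 11: S(S(S(add(Z, SZ))))
  step 12: S^4(Z)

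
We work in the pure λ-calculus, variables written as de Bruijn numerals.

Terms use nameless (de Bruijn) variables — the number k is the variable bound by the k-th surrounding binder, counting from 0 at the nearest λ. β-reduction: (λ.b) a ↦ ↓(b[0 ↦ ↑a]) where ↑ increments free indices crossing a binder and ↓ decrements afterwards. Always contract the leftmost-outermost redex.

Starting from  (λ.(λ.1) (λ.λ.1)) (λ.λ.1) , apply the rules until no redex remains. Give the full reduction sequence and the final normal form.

Answer: normal form = λ.λ.1  (in 2 steps)

Reduction:
  start: (λ.(λ.1) (λ.λ.1)) (λ.λ.1)
  →1  (λ.λ.λ.1) (λ.λ.1)
  →2  λ.λ.1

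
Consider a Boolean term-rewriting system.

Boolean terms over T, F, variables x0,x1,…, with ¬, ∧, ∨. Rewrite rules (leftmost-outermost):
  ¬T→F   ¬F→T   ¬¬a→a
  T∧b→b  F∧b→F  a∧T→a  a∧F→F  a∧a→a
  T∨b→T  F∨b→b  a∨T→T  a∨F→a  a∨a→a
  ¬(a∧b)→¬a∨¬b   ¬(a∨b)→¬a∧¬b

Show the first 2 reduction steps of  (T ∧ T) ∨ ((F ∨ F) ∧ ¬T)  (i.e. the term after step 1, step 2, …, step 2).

Answer: after 2 steps: T

Derivation:
  start: (T ∧ T) ∨ ((F ∨ F) ∧ ¬T)
  [1] T ∨ ((F ∨ F) ∧ ¬T)
  [2] T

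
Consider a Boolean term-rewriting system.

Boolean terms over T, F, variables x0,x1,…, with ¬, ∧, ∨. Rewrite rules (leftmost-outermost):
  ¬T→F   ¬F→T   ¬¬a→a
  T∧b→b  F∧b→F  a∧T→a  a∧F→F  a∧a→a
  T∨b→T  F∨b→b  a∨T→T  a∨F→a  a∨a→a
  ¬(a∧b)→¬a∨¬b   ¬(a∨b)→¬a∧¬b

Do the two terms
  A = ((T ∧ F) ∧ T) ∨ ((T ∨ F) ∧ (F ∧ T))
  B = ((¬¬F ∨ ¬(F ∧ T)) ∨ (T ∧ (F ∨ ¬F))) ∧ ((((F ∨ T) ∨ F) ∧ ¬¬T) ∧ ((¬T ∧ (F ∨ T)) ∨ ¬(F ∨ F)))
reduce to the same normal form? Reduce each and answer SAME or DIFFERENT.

Answer: DIFFERENT — A ⇓ F, B ⇓ T

Working:
Term A:
  start: ((T ∧ F) ∧ T) ∨ ((T ∨ F) ∧ (F ∧ T))
  →1  (T ∧ F) ∨ ((T ∨ F) ∧ (F ∧ T))
  →2  F ∨ ((T ∨ F) ∧ (F ∧ T))
  →3  (T ∨ F) ∧ (F ∧ T)
  →4  T ∧ (F ∧ T)
  →5  F ∧ T
  →6  F

Term B:
  start: ((¬¬F ∨ ¬(F ∧ T)) ∨ (T ∧ (F ∨ ¬F))) ∧ ((((F ∨ T) ∨ F) ∧ ¬¬T) ∧ ((¬T ∧ (F ∨ T)) ∨ ¬(F ∨ F)))
  →1  ((F ∨ ¬(F ∧ T)) ∨ (T ∧ (F ∨ ¬F))) ∧ ((((F ∨ T) ∨ F) ∧ ¬¬T) ∧ ((¬T ∧ (F ∨ T)) ∨ ¬(F ∨ F)))
  →2  (¬(F ∧ T) ∨ (T ∧ (F ∨ ¬F))) ∧ ((((F ∨ T) ∨ F) ∧ ¬¬T) ∧ ((¬T ∧ (F ∨ T)) ∨ ¬(F ∨ F)))
  →3  ((¬F ∨ ¬T) ∨ (T ∧ (F ∨ ¬F))) ∧ ((((F ∨ T) ∨ F) ∧ ¬¬T) ∧ ((¬T ∧ (F ∨ T)) ∨ ¬(F ∨ F)))
  →4  ((T ∨ ¬T) ∨ (T ∧ (F ∨ ¬F))) ∧ ((((F ∨ T) ∨ F) ∧ ¬¬T) ∧ ((¬T ∧ (F ∨ T)) ∨ ¬(F ∨ F)))
  →5  (T ∨ (T ∧ (F ∨ ¬F))) ∧ ((((F ∨ T) ∨ F) ∧ ¬¬T) ∧ ((¬T ∧ (F ∨ T)) ∨ ¬(F ∨ F)))
  →6  T ∧ ((((F ∨ T) ∨ F) ∧ ¬¬T) ∧ ((¬T ∧ (F ∨ T)) ∨ ¬(F ∨ F)))
  →7  (((F ∨ T) ∨ F) ∧ ¬¬T) ∧ ((¬T ∧ (F ∨ T)) ∨ ¬(F ∨ F))
  →8  ((F ∨ T) ∧ ¬¬T) ∧ ((¬T ∧ (F ∨ T)) ∨ ¬(F ∨ F))
  →9  (T ∧ ¬¬T) ∧ ((¬T ∧ (F ∨ T)) ∨ ¬(F ∨ F))
  →10  ¬¬T ∧ ((¬T ∧ (F ∨ T)) ∨ ¬(F ∨ F))
  →11  T ∧ ((¬T ∧ (F ∨ T)) ∨ ¬(F ∨ F))
  →12  (¬T ∧ (F ∨ T)) ∨ ¬(F ∨ F)
  →13  (F ∧ (F ∨ T)) ∨ ¬(F ∨ F)
  →14  F ∨ ¬(F ∨ F)
  →15  ¬(F ∨ F)
  →16  ¬F ∧ ¬F
  →17  ¬F
  →18  T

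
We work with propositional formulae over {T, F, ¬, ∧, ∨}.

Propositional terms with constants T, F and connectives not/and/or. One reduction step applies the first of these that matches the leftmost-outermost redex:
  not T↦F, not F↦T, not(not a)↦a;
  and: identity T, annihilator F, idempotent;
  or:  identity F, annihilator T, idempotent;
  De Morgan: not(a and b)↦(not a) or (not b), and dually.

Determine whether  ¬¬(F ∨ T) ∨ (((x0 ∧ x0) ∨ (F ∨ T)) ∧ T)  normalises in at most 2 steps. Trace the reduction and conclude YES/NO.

Answer: NO — after 2 steps the term is T ∨ (((x0 ∧ x0) ∨ (F ∨ T)) ∧ T), not yet normal

Working:
  start: ¬¬(F ∨ T) ∨ (((x0 ∧ x0) ∨ (F ∨ T)) ∧ T)
  step 1: (F ∨ T) ∨ (((x0 ∧ x0) ∨ (F ∨ T)) ∧ T)
  step 2: T ∨ (((x0 ∧ x0) ∨ (F ∨ T)) ∧ T)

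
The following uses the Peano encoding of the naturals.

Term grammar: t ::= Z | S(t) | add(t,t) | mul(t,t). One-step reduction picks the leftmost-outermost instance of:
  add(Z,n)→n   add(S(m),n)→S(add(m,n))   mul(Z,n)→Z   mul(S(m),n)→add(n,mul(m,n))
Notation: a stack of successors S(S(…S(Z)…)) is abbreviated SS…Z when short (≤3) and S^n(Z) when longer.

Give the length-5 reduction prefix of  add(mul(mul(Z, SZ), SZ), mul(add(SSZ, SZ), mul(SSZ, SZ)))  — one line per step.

  start: add(mul(mul(Z, SZ), SZ), mul(add(SSZ, SZ), mul(SSZ, SZ)))
  →1  add(mul(Z, SZ), mul(add(SSZ, SZ), mul(SSZ, SZ)))
  →2  add(Z, mul(add(SSZ, SZ), mul(SSZ, SZ)))
  →3  mul(add(SSZ, SZ), mul(SSZ, SZ))
  →4  mul(S(add(SZ, SZ)), mul(SSZ, SZ))
  →5  add(mul(SSZ, SZ), mul(add(SZ, SZ), mul(SSZ, SZ)))

Answer: after 5 steps: add(mul(SSZ, SZ), mul(add(SZ, SZ), mul(SSZ, SZ)))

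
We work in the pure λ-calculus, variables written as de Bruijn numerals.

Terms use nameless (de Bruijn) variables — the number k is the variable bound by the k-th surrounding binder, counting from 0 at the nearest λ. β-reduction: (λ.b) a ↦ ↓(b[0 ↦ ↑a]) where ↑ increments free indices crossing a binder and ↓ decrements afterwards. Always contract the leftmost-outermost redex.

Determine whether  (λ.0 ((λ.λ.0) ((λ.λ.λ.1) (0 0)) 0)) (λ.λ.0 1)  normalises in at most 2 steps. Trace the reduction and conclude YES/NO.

  start: (λ.0 ((λ.λ.0) ((λ.λ.λ.1) (0 0)) 0)) (λ.λ.0 1)
  step 1: (λ.λ.0 1) ((λ.λ.0) ((λ.λ.λ.1) ((λ.λ.0 1) (λ.λ.0 1))) (λ.λ.0 1))
  step 2: λ.0 ((λ.λ.0) ((λ.λ.λ.1) ((λ.λ.0 1) (λ.λ.0 1))) (λ.λ.0 1))

Answer: NO — after 2 steps the term is λ.0 ((λ.λ.0) ((λ.λ.λ.1) ((λ.λ.0 1) (λ.λ.0 1))) (λ.λ.0 1)), not yet normal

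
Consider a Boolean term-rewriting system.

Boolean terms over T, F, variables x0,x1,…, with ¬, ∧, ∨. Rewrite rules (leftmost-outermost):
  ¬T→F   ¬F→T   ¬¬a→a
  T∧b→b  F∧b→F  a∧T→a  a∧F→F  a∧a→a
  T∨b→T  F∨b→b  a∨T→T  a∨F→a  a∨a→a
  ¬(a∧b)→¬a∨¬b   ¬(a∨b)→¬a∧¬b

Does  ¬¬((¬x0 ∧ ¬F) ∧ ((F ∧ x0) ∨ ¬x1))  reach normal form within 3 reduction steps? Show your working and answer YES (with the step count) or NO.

Answer: NO — after 3 steps the term is ¬x0 ∧ ((F ∧ x0) ∨ ¬x1), not yet normal

Working:
  start: ¬¬((¬x0 ∧ ¬F) ∧ ((F ∧ x0) ∨ ¬x1))
  [1] (¬x0 ∧ ¬F) ∧ ((F ∧ x0) ∨ ¬x1)
  [2] (¬x0 ∧ T) ∧ ((F ∧ x0) ∨ ¬x1)
  [3] ¬x0 ∧ ((F ∧ x0) ∨ ¬x1)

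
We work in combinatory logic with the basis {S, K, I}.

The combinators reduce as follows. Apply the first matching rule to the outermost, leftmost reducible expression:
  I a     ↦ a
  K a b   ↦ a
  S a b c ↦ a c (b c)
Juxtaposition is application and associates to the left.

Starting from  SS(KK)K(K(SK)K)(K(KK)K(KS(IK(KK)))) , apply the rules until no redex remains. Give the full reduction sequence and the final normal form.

  start: SS(KK)K(K(SK)K)(K(KK)K(KS(IK(KK))))
  [1] SK(KKK)(K(SK)K)(K(KK)K(KS(IK(KK))))
  [2] K(K(SK)K)(KKK(K(SK)K))(K(KK)K(KS(IK(KK))))
  [3] K(SK)K(K(KK)K(KS(IK(KK))))
  [4] SK(K(KK)K(KS(IK(KK))))
  [5] SK(KK(KS(IK(KK))))
  [6] SKK

Answer: normal form = SKK  (in 6 steps)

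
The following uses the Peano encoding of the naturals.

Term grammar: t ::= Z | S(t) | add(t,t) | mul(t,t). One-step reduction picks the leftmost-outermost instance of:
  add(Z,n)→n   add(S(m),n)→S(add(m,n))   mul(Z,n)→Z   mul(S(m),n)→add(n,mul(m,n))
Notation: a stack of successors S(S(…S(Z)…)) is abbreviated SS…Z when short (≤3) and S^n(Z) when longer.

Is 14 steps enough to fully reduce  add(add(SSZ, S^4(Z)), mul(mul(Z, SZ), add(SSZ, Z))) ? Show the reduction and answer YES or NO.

Answer: YES — reaches normal form S^6(Z) in 12 ≤ 14 steps

Derivation:
  start: add(add(SSZ, S^4(Z)), mul(mul(Z, SZ), add(SSZ, Z)))
  step 1: add(S(add(SZ, S^4(Z))), mul(mul(Z, SZ), add(SSZ, Z)))
  step 2: S(add(add(SZ, S^4(Z)), mul(mul(Z, SZ), add(SSZ, Z))))
  step 3: S(add(S(add(Z, S^4(Z))), mul(mul(Z, SZ), add(SSZ, Z))))
  step 4: S(S(add(add(Z, S^4(Z)), mul(mul(Z, SZ), add(SSZ, Z)))))
  step 5: S(S(add(S^4(Z), mul(mul(Z, SZ), add(SSZ, Z)))))
  step 6: S(S(S(add(SSSZ, mul(mul(Z, SZ), add(SSZ, Z))))))
  step 7: S(S(S(S(add(SSZ, mul(mul(Z, SZ), add(SSZ, Z)))))))
  step 8: S(S(S(S(S(add(SZ, mul(mul(Z, SZ), add(SSZ, Z))))))))
  step 9: S(S(S(S(S(S(add(Z, mul(mul(Z, SZ), add(SSZ, Z)))))))))
  step 10: S(S(S(S(S(S(mul(mul(Z, SZ), add(SSZ, Z))))))))
  step 11: S(S(S(S(S(S(mul(Z, add(SSZ, Z))))))))
  step 12: S^6(Z)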